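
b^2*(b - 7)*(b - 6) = b^4 - 13*b^3 + 42*b^2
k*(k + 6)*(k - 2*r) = k^3 - 2*k^2*r + 6*k^2 - 12*k*r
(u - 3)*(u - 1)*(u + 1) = u^3 - 3*u^2 - u + 3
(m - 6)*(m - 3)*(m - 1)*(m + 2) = m^4 - 8*m^3 + 7*m^2 + 36*m - 36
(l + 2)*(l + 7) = l^2 + 9*l + 14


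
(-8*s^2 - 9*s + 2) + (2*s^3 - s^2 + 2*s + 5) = 2*s^3 - 9*s^2 - 7*s + 7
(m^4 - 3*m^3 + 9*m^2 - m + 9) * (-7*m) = -7*m^5 + 21*m^4 - 63*m^3 + 7*m^2 - 63*m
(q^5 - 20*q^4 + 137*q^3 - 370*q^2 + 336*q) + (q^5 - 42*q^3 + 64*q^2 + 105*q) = 2*q^5 - 20*q^4 + 95*q^3 - 306*q^2 + 441*q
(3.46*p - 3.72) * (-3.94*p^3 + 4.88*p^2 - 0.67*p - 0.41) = -13.6324*p^4 + 31.5416*p^3 - 20.4718*p^2 + 1.0738*p + 1.5252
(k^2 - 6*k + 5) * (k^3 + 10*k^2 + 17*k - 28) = k^5 + 4*k^4 - 38*k^3 - 80*k^2 + 253*k - 140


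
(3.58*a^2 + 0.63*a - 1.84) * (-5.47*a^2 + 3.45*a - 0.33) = -19.5826*a^4 + 8.9049*a^3 + 11.0569*a^2 - 6.5559*a + 0.6072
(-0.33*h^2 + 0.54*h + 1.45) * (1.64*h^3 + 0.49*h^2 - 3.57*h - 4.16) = -0.5412*h^5 + 0.7239*h^4 + 3.8207*h^3 + 0.1555*h^2 - 7.4229*h - 6.032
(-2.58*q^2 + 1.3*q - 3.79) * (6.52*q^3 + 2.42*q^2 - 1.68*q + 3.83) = -16.8216*q^5 + 2.2324*q^4 - 17.2304*q^3 - 21.2372*q^2 + 11.3462*q - 14.5157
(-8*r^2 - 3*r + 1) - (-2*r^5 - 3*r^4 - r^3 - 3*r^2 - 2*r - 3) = 2*r^5 + 3*r^4 + r^3 - 5*r^2 - r + 4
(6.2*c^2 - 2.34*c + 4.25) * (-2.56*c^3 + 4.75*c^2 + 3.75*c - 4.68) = -15.872*c^5 + 35.4404*c^4 + 1.255*c^3 - 17.6035*c^2 + 26.8887*c - 19.89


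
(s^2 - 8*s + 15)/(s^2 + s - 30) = (s - 3)/(s + 6)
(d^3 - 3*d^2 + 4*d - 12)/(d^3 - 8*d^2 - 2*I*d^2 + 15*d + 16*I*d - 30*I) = (d + 2*I)/(d - 5)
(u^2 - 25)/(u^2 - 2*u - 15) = (u + 5)/(u + 3)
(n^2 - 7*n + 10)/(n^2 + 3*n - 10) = (n - 5)/(n + 5)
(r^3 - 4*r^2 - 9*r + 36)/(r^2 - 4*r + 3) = (r^2 - r - 12)/(r - 1)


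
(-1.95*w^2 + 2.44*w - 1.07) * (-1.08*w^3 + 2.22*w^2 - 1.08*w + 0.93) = 2.106*w^5 - 6.9642*w^4 + 8.6784*w^3 - 6.8241*w^2 + 3.4248*w - 0.9951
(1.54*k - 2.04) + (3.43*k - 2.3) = 4.97*k - 4.34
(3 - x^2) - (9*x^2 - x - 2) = -10*x^2 + x + 5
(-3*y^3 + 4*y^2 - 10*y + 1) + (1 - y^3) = -4*y^3 + 4*y^2 - 10*y + 2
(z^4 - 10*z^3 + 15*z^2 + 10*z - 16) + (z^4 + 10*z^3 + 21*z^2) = 2*z^4 + 36*z^2 + 10*z - 16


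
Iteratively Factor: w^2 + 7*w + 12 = (w + 3)*(w + 4)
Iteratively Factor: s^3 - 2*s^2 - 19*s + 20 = (s + 4)*(s^2 - 6*s + 5) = (s - 1)*(s + 4)*(s - 5)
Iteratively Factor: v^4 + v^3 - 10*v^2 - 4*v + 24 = (v + 3)*(v^3 - 2*v^2 - 4*v + 8) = (v - 2)*(v + 3)*(v^2 - 4) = (v - 2)^2*(v + 3)*(v + 2)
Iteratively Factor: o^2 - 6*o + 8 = (o - 4)*(o - 2)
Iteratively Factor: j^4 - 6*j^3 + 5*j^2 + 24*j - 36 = (j - 3)*(j^3 - 3*j^2 - 4*j + 12) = (j - 3)^2*(j^2 - 4) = (j - 3)^2*(j - 2)*(j + 2)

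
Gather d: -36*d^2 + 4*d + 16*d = -36*d^2 + 20*d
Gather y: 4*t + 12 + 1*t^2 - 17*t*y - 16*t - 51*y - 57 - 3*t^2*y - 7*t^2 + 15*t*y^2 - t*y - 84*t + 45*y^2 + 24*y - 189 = -6*t^2 - 96*t + y^2*(15*t + 45) + y*(-3*t^2 - 18*t - 27) - 234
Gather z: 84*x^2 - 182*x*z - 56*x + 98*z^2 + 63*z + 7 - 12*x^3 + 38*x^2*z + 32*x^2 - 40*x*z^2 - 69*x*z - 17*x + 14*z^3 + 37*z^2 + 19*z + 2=-12*x^3 + 116*x^2 - 73*x + 14*z^3 + z^2*(135 - 40*x) + z*(38*x^2 - 251*x + 82) + 9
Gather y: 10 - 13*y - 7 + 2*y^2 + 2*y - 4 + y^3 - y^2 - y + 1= y^3 + y^2 - 12*y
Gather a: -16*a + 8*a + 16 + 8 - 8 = 16 - 8*a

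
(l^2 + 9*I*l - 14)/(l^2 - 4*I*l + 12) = (l + 7*I)/(l - 6*I)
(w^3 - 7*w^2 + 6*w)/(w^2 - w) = w - 6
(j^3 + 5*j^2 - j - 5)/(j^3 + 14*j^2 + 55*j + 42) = (j^2 + 4*j - 5)/(j^2 + 13*j + 42)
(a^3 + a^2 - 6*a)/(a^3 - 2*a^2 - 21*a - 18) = a*(a - 2)/(a^2 - 5*a - 6)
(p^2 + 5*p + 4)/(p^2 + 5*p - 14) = (p^2 + 5*p + 4)/(p^2 + 5*p - 14)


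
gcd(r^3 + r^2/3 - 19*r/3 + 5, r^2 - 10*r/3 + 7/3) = r - 1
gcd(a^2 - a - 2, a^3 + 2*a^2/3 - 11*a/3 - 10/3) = a^2 - a - 2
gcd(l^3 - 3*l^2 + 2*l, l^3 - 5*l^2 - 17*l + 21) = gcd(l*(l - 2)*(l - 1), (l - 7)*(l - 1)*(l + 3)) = l - 1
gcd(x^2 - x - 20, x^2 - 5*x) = x - 5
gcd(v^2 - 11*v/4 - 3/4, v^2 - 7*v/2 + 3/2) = v - 3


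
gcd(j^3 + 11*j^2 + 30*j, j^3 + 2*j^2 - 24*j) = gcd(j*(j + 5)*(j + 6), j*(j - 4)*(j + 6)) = j^2 + 6*j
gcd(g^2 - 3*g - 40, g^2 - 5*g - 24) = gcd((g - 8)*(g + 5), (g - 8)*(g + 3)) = g - 8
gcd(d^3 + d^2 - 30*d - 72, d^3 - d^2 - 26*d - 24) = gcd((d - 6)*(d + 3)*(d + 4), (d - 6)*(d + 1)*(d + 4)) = d^2 - 2*d - 24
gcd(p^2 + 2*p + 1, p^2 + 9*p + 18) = 1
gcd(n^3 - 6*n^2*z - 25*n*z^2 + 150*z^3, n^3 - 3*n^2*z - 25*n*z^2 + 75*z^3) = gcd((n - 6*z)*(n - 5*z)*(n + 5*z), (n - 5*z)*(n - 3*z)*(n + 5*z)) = -n^2 + 25*z^2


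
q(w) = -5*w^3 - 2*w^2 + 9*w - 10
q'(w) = -15*w^2 - 4*w + 9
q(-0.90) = -16.08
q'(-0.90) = 0.45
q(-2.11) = 9.08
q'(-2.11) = -49.34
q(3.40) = -199.04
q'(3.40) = -178.00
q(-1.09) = -15.71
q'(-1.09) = -4.46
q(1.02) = -8.21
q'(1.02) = -10.69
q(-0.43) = -13.84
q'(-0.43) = 7.95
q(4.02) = -330.96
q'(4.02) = -249.49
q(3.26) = -175.15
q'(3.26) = -163.45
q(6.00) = -1108.00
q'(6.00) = -555.00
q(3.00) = -136.00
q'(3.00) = -138.00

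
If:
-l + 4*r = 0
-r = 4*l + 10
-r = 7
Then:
No Solution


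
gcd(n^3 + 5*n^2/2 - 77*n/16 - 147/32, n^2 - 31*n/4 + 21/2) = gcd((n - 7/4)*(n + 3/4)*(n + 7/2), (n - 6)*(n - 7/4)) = n - 7/4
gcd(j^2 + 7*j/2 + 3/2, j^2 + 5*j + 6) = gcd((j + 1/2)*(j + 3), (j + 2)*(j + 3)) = j + 3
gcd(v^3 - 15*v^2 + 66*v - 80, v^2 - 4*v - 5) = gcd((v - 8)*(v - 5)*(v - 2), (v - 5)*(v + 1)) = v - 5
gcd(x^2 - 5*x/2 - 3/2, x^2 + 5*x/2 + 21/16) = 1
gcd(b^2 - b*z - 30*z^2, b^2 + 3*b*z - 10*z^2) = b + 5*z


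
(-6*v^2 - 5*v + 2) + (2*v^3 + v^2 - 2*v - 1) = 2*v^3 - 5*v^2 - 7*v + 1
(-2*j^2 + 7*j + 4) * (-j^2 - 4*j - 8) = 2*j^4 + j^3 - 16*j^2 - 72*j - 32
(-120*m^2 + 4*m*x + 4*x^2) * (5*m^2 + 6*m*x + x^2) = -600*m^4 - 700*m^3*x - 76*m^2*x^2 + 28*m*x^3 + 4*x^4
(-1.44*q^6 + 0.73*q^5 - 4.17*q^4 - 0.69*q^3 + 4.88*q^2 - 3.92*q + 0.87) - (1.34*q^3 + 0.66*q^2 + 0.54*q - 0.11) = -1.44*q^6 + 0.73*q^5 - 4.17*q^4 - 2.03*q^3 + 4.22*q^2 - 4.46*q + 0.98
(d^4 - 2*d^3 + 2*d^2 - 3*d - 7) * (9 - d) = -d^5 + 11*d^4 - 20*d^3 + 21*d^2 - 20*d - 63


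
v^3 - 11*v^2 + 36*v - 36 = (v - 6)*(v - 3)*(v - 2)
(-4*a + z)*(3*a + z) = -12*a^2 - a*z + z^2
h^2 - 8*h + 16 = (h - 4)^2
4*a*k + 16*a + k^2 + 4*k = (4*a + k)*(k + 4)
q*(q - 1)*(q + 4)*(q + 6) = q^4 + 9*q^3 + 14*q^2 - 24*q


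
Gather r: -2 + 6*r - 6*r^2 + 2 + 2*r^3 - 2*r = 2*r^3 - 6*r^2 + 4*r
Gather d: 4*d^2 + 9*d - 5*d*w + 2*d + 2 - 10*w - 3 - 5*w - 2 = 4*d^2 + d*(11 - 5*w) - 15*w - 3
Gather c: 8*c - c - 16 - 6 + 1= 7*c - 21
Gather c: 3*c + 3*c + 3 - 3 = 6*c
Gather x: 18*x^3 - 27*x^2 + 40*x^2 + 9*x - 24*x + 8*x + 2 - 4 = 18*x^3 + 13*x^2 - 7*x - 2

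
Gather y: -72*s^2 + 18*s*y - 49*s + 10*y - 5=-72*s^2 - 49*s + y*(18*s + 10) - 5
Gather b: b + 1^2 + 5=b + 6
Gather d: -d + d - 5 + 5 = 0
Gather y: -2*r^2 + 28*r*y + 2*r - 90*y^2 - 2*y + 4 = -2*r^2 + 2*r - 90*y^2 + y*(28*r - 2) + 4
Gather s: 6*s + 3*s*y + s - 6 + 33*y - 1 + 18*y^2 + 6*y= s*(3*y + 7) + 18*y^2 + 39*y - 7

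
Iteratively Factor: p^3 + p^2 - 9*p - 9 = (p - 3)*(p^2 + 4*p + 3) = (p - 3)*(p + 3)*(p + 1)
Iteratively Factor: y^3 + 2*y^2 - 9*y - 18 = (y - 3)*(y^2 + 5*y + 6) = (y - 3)*(y + 2)*(y + 3)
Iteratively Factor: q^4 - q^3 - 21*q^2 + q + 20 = (q + 4)*(q^3 - 5*q^2 - q + 5) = (q - 1)*(q + 4)*(q^2 - 4*q - 5) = (q - 1)*(q + 1)*(q + 4)*(q - 5)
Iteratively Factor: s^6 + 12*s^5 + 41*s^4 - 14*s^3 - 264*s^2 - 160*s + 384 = (s + 4)*(s^5 + 8*s^4 + 9*s^3 - 50*s^2 - 64*s + 96) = (s + 4)^2*(s^4 + 4*s^3 - 7*s^2 - 22*s + 24) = (s + 4)^3*(s^3 - 7*s + 6) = (s - 2)*(s + 4)^3*(s^2 + 2*s - 3) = (s - 2)*(s + 3)*(s + 4)^3*(s - 1)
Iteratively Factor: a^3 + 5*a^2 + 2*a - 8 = (a - 1)*(a^2 + 6*a + 8) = (a - 1)*(a + 4)*(a + 2)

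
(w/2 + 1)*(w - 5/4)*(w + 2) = w^3/2 + 11*w^2/8 - w/2 - 5/2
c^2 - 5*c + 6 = (c - 3)*(c - 2)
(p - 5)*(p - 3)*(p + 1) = p^3 - 7*p^2 + 7*p + 15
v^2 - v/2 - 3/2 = (v - 3/2)*(v + 1)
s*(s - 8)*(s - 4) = s^3 - 12*s^2 + 32*s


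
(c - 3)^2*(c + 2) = c^3 - 4*c^2 - 3*c + 18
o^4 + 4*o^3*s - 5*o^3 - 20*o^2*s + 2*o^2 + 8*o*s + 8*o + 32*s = (o - 4)*(o - 2)*(o + 1)*(o + 4*s)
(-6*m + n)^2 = 36*m^2 - 12*m*n + n^2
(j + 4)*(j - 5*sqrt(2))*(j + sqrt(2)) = j^3 - 4*sqrt(2)*j^2 + 4*j^2 - 16*sqrt(2)*j - 10*j - 40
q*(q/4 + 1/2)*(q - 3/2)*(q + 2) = q^4/4 + 5*q^3/8 - q^2/2 - 3*q/2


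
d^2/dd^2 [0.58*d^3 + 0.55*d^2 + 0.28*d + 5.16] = 3.48*d + 1.1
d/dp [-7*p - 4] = -7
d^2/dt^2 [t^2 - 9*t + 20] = 2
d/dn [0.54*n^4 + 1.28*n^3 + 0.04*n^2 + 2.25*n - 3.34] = 2.16*n^3 + 3.84*n^2 + 0.08*n + 2.25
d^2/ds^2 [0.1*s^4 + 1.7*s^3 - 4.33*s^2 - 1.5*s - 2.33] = 1.2*s^2 + 10.2*s - 8.66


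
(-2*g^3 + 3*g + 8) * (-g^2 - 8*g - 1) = 2*g^5 + 16*g^4 - g^3 - 32*g^2 - 67*g - 8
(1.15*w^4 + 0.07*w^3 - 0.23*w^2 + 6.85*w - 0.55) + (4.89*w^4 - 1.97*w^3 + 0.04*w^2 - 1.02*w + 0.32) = 6.04*w^4 - 1.9*w^3 - 0.19*w^2 + 5.83*w - 0.23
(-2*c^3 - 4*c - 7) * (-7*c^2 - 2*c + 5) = 14*c^5 + 4*c^4 + 18*c^3 + 57*c^2 - 6*c - 35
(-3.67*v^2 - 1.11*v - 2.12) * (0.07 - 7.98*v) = 29.2866*v^3 + 8.6009*v^2 + 16.8399*v - 0.1484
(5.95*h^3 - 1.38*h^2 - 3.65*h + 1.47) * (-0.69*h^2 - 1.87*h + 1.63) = -4.1055*h^5 - 10.1743*h^4 + 14.7976*h^3 + 3.5618*h^2 - 8.6984*h + 2.3961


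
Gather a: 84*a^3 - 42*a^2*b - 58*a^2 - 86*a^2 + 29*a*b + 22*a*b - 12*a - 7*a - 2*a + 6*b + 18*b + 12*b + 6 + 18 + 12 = 84*a^3 + a^2*(-42*b - 144) + a*(51*b - 21) + 36*b + 36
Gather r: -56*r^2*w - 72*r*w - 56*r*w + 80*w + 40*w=-56*r^2*w - 128*r*w + 120*w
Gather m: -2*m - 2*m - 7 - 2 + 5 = -4*m - 4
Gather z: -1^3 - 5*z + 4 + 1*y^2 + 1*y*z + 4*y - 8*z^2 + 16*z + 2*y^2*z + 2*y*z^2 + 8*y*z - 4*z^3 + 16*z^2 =y^2 + 4*y - 4*z^3 + z^2*(2*y + 8) + z*(2*y^2 + 9*y + 11) + 3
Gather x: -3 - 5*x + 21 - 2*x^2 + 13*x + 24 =-2*x^2 + 8*x + 42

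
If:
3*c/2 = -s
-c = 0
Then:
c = 0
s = 0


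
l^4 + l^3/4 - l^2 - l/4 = l*(l - 1)*(l + 1/4)*(l + 1)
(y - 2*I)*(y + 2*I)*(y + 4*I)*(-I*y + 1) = -I*y^4 + 5*y^3 + 20*y + 16*I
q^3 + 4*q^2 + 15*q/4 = q*(q + 3/2)*(q + 5/2)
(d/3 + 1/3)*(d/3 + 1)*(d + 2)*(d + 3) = d^4/9 + d^3 + 29*d^2/9 + 13*d/3 + 2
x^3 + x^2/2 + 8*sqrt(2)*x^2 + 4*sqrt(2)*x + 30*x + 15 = (x + 1/2)*(x + 3*sqrt(2))*(x + 5*sqrt(2))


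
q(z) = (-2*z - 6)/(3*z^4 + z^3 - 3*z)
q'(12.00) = 0.00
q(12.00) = 0.00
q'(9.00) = 0.00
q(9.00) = 0.00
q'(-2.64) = -0.02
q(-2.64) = -0.01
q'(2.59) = 0.11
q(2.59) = -0.08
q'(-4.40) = 0.00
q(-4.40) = 0.00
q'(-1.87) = -0.18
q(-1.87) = -0.06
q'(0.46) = -4.54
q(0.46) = 6.03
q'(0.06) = -554.61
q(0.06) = 34.05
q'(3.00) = 0.05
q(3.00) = -0.05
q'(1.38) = 3.21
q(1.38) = -0.94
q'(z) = (-2*z - 6)*(-12*z^3 - 3*z^2 + 3)/(3*z^4 + z^3 - 3*z)^2 - 2/(3*z^4 + z^3 - 3*z)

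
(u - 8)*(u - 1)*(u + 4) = u^3 - 5*u^2 - 28*u + 32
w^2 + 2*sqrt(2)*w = w*(w + 2*sqrt(2))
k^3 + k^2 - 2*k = k*(k - 1)*(k + 2)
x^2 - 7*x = x*(x - 7)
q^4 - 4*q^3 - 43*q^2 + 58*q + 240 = (q - 8)*(q - 3)*(q + 2)*(q + 5)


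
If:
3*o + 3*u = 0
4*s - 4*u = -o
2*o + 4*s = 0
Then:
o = 0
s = 0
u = 0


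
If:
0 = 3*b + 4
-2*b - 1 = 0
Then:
No Solution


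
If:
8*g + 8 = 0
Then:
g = -1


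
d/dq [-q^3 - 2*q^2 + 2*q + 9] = -3*q^2 - 4*q + 2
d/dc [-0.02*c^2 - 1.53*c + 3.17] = -0.04*c - 1.53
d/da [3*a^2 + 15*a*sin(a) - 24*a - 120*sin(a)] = 15*a*cos(a) + 6*a + 15*sin(a) - 120*cos(a) - 24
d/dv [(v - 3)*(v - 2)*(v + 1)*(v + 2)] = 4*v^3 - 6*v^2 - 14*v + 8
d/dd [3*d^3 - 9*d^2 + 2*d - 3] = 9*d^2 - 18*d + 2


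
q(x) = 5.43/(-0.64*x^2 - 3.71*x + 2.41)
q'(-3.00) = -0.01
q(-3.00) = 0.70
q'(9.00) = 0.01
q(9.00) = -0.07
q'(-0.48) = 1.03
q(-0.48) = 1.34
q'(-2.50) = 0.05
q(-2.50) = 0.71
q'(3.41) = 0.14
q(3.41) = -0.31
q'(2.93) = 0.21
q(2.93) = -0.39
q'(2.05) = 0.55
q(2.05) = -0.69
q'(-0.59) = 0.84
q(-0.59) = 1.24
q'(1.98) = 0.61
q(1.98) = -0.73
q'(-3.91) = -0.14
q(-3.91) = 0.76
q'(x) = 5.43*(1.28*x + 3.71)/(-0.64*x^2 - 3.71*x + 2.41)^2 = (6.9504*x + 20.1453)/(0.64*x^2 + 3.71*x - 2.41)^2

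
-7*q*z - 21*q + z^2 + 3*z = (-7*q + z)*(z + 3)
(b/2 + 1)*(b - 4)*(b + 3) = b^3/2 + b^2/2 - 7*b - 12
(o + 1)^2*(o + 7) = o^3 + 9*o^2 + 15*o + 7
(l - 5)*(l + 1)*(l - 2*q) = l^3 - 2*l^2*q - 4*l^2 + 8*l*q - 5*l + 10*q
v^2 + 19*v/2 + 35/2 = (v + 5/2)*(v + 7)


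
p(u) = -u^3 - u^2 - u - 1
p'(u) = -3*u^2 - 2*u - 1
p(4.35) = -106.59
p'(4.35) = -66.47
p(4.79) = -138.64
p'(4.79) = -79.41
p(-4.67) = 83.71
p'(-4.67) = -57.09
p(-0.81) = -0.31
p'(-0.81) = -1.35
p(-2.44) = 10.01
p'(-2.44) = -13.98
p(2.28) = -20.33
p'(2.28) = -21.16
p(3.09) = -43.14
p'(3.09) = -35.82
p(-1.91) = 4.23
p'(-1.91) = -8.12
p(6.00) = -259.00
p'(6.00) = -121.00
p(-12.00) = 1595.00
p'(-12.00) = -409.00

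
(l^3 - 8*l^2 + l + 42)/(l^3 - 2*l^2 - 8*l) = (l^2 - 10*l + 21)/(l*(l - 4))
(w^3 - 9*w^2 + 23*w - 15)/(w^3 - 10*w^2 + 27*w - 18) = (w - 5)/(w - 6)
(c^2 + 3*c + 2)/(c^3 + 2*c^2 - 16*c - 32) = (c + 1)/(c^2 - 16)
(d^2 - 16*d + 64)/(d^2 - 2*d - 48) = (d - 8)/(d + 6)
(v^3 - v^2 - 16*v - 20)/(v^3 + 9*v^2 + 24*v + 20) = (v - 5)/(v + 5)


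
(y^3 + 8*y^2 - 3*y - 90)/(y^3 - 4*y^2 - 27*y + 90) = (y + 6)/(y - 6)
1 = 1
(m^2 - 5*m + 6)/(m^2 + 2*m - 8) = (m - 3)/(m + 4)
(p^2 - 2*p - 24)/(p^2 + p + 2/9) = 9*(p^2 - 2*p - 24)/(9*p^2 + 9*p + 2)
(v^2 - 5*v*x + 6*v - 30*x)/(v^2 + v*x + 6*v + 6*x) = (v - 5*x)/(v + x)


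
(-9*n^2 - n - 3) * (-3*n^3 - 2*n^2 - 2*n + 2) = 27*n^5 + 21*n^4 + 29*n^3 - 10*n^2 + 4*n - 6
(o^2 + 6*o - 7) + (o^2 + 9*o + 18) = 2*o^2 + 15*o + 11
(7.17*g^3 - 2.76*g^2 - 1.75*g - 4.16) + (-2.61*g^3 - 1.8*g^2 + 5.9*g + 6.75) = 4.56*g^3 - 4.56*g^2 + 4.15*g + 2.59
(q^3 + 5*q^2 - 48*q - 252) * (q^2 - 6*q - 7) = q^5 - q^4 - 85*q^3 + q^2 + 1848*q + 1764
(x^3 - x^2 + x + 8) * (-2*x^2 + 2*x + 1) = -2*x^5 + 4*x^4 - 3*x^3 - 15*x^2 + 17*x + 8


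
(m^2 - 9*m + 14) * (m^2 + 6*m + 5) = m^4 - 3*m^3 - 35*m^2 + 39*m + 70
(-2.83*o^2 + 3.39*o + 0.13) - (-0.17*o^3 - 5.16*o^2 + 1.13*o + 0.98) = 0.17*o^3 + 2.33*o^2 + 2.26*o - 0.85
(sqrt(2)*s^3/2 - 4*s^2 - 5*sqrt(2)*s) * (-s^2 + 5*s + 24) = -sqrt(2)*s^5/2 + 5*sqrt(2)*s^4/2 + 4*s^4 - 20*s^3 + 17*sqrt(2)*s^3 - 96*s^2 - 25*sqrt(2)*s^2 - 120*sqrt(2)*s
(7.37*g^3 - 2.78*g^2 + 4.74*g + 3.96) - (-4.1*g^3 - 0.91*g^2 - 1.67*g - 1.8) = 11.47*g^3 - 1.87*g^2 + 6.41*g + 5.76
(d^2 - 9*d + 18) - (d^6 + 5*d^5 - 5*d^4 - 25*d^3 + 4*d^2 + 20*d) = -d^6 - 5*d^5 + 5*d^4 + 25*d^3 - 3*d^2 - 29*d + 18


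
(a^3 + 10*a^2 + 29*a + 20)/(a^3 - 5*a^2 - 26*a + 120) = (a^2 + 5*a + 4)/(a^2 - 10*a + 24)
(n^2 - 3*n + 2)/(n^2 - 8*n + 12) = (n - 1)/(n - 6)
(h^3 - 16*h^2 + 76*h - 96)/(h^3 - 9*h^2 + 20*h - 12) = (h - 8)/(h - 1)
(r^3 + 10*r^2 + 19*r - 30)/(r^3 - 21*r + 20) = (r + 6)/(r - 4)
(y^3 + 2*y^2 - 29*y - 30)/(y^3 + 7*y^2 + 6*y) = (y - 5)/y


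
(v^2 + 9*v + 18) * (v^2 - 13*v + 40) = v^4 - 4*v^3 - 59*v^2 + 126*v + 720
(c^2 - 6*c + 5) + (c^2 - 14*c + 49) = 2*c^2 - 20*c + 54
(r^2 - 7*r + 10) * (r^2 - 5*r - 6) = r^4 - 12*r^3 + 39*r^2 - 8*r - 60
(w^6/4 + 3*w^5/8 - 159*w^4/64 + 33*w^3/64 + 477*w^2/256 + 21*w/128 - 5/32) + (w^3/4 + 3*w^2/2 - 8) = w^6/4 + 3*w^5/8 - 159*w^4/64 + 49*w^3/64 + 861*w^2/256 + 21*w/128 - 261/32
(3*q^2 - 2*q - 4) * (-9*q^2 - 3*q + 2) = -27*q^4 + 9*q^3 + 48*q^2 + 8*q - 8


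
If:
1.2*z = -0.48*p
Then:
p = -2.5*z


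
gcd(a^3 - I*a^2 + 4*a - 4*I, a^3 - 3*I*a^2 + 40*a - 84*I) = a - 2*I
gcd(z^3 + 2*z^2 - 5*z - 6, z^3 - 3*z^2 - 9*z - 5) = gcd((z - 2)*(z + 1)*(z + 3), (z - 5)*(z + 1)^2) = z + 1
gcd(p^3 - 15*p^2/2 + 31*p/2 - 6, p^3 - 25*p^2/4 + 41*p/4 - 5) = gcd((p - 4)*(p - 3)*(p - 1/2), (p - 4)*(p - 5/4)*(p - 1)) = p - 4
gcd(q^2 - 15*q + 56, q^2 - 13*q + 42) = q - 7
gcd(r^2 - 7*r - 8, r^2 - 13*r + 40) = r - 8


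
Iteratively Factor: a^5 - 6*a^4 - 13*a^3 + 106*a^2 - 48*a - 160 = (a - 4)*(a^4 - 2*a^3 - 21*a^2 + 22*a + 40) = (a - 4)*(a + 1)*(a^3 - 3*a^2 - 18*a + 40) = (a - 5)*(a - 4)*(a + 1)*(a^2 + 2*a - 8) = (a - 5)*(a - 4)*(a + 1)*(a + 4)*(a - 2)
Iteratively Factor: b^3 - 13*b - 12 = (b + 3)*(b^2 - 3*b - 4) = (b - 4)*(b + 3)*(b + 1)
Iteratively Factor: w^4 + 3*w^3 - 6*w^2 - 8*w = (w)*(w^3 + 3*w^2 - 6*w - 8) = w*(w + 4)*(w^2 - w - 2) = w*(w + 1)*(w + 4)*(w - 2)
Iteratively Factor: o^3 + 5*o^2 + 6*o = (o + 3)*(o^2 + 2*o) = o*(o + 3)*(o + 2)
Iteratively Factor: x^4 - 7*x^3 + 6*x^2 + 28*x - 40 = (x - 2)*(x^3 - 5*x^2 - 4*x + 20) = (x - 2)*(x + 2)*(x^2 - 7*x + 10) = (x - 5)*(x - 2)*(x + 2)*(x - 2)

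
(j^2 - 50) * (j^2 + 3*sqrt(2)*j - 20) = j^4 + 3*sqrt(2)*j^3 - 70*j^2 - 150*sqrt(2)*j + 1000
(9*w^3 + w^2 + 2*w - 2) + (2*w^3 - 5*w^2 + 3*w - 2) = 11*w^3 - 4*w^2 + 5*w - 4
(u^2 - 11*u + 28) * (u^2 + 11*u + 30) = u^4 - 63*u^2 - 22*u + 840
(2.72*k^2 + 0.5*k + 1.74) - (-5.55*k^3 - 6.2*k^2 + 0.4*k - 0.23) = 5.55*k^3 + 8.92*k^2 + 0.1*k + 1.97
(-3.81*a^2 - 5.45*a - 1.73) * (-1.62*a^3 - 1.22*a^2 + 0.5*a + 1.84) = 6.1722*a^5 + 13.4772*a^4 + 7.5466*a^3 - 7.6248*a^2 - 10.893*a - 3.1832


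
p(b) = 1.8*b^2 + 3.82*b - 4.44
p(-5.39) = 27.26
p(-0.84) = -6.38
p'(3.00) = 14.62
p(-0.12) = -4.87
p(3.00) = 23.22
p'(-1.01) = 0.18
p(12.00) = 300.60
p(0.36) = -2.83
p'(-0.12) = 3.39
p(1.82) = 8.47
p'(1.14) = 7.92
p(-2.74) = -1.39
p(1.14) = 2.25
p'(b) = 3.6*b + 3.82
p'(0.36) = 5.12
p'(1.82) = 10.37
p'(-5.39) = -15.58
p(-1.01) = -6.46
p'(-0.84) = 0.80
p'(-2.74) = -6.04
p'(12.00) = 47.02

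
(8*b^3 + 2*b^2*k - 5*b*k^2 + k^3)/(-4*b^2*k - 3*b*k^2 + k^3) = (-2*b + k)/k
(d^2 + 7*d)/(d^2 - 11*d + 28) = d*(d + 7)/(d^2 - 11*d + 28)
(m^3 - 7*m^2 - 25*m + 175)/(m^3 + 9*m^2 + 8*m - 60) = (m^2 - 12*m + 35)/(m^2 + 4*m - 12)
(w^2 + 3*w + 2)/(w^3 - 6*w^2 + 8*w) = (w^2 + 3*w + 2)/(w*(w^2 - 6*w + 8))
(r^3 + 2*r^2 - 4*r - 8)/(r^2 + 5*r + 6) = (r^2 - 4)/(r + 3)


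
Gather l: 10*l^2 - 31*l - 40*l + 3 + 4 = 10*l^2 - 71*l + 7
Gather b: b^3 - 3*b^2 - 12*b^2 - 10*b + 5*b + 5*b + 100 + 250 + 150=b^3 - 15*b^2 + 500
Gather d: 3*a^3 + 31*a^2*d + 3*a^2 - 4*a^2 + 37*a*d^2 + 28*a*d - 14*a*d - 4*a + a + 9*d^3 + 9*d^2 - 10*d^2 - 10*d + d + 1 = 3*a^3 - a^2 - 3*a + 9*d^3 + d^2*(37*a - 1) + d*(31*a^2 + 14*a - 9) + 1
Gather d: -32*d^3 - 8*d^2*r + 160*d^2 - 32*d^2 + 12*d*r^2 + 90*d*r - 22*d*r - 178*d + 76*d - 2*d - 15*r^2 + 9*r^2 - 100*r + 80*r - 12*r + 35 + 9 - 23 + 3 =-32*d^3 + d^2*(128 - 8*r) + d*(12*r^2 + 68*r - 104) - 6*r^2 - 32*r + 24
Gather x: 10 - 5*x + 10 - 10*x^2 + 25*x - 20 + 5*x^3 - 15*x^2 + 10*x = 5*x^3 - 25*x^2 + 30*x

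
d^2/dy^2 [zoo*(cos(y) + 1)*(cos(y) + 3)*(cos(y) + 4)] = zoo*cos(y) + zoo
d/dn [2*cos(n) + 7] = -2*sin(n)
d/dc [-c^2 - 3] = -2*c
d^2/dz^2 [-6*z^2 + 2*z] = -12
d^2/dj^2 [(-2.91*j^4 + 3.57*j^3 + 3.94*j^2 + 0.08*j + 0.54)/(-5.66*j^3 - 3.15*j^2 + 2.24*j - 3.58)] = (-2.27373675443232e-13*j^7 + 6.39576999999827*j^6 - 763.934664*j^5 + 636.696084*j^4 + 575.754228*j^3 + 914.289636*j^2 - 180.601416*j - 95.516152)/(181.321496*j^9 + 302.73642*j^8 - 46.795182*j^7 + 135.696459*j^6 + 401.486568*j^5 - 118.348062*j^4 + 54.820168*j^3 + 175.004004*j^2 - 86.126208*j + 45.882712)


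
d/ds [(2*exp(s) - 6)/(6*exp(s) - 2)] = 8*exp(s)/(3*exp(s) - 1)^2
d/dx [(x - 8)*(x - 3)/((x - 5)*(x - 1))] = (5*x^2 - 38*x + 89)/(x^4 - 12*x^3 + 46*x^2 - 60*x + 25)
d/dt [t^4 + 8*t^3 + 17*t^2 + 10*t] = 4*t^3 + 24*t^2 + 34*t + 10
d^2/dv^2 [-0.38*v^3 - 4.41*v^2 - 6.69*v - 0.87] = -2.28*v - 8.82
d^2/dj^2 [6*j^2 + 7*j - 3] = 12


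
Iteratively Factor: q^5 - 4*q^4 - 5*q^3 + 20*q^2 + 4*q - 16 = (q - 1)*(q^4 - 3*q^3 - 8*q^2 + 12*q + 16) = (q - 2)*(q - 1)*(q^3 - q^2 - 10*q - 8) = (q - 2)*(q - 1)*(q + 2)*(q^2 - 3*q - 4) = (q - 4)*(q - 2)*(q - 1)*(q + 2)*(q + 1)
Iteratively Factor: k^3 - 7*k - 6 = (k - 3)*(k^2 + 3*k + 2) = (k - 3)*(k + 2)*(k + 1)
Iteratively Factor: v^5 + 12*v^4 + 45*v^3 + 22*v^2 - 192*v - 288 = (v + 3)*(v^4 + 9*v^3 + 18*v^2 - 32*v - 96) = (v + 3)*(v + 4)*(v^3 + 5*v^2 - 2*v - 24) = (v + 3)*(v + 4)^2*(v^2 + v - 6) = (v + 3)^2*(v + 4)^2*(v - 2)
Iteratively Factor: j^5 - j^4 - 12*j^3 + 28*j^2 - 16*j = (j)*(j^4 - j^3 - 12*j^2 + 28*j - 16) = j*(j - 2)*(j^3 + j^2 - 10*j + 8) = j*(j - 2)*(j + 4)*(j^2 - 3*j + 2) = j*(j - 2)^2*(j + 4)*(j - 1)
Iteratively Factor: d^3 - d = (d + 1)*(d^2 - d) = d*(d + 1)*(d - 1)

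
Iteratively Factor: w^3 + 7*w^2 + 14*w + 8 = (w + 1)*(w^2 + 6*w + 8) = (w + 1)*(w + 4)*(w + 2)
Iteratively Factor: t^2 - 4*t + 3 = (t - 3)*(t - 1)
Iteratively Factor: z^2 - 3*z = (z)*(z - 3)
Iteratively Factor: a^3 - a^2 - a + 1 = (a - 1)*(a^2 - 1) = (a - 1)^2*(a + 1)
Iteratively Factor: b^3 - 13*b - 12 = (b + 3)*(b^2 - 3*b - 4) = (b - 4)*(b + 3)*(b + 1)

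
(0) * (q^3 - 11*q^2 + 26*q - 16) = 0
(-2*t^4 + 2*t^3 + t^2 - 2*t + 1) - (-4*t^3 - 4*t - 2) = -2*t^4 + 6*t^3 + t^2 + 2*t + 3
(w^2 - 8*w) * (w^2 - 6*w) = w^4 - 14*w^3 + 48*w^2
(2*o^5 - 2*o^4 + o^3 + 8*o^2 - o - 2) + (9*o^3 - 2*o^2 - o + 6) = 2*o^5 - 2*o^4 + 10*o^3 + 6*o^2 - 2*o + 4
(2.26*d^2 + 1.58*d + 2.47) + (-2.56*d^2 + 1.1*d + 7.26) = -0.3*d^2 + 2.68*d + 9.73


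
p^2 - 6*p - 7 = (p - 7)*(p + 1)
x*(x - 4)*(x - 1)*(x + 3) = x^4 - 2*x^3 - 11*x^2 + 12*x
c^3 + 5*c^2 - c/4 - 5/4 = (c - 1/2)*(c + 1/2)*(c + 5)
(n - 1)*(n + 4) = n^2 + 3*n - 4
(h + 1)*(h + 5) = h^2 + 6*h + 5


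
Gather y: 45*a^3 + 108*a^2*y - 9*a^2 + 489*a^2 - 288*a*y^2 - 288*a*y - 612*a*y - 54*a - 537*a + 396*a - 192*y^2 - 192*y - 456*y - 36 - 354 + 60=45*a^3 + 480*a^2 - 195*a + y^2*(-288*a - 192) + y*(108*a^2 - 900*a - 648) - 330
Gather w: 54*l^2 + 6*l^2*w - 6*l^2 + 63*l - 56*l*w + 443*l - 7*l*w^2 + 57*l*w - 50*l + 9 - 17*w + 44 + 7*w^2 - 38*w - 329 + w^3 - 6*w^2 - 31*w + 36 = 48*l^2 + 456*l + w^3 + w^2*(1 - 7*l) + w*(6*l^2 + l - 86) - 240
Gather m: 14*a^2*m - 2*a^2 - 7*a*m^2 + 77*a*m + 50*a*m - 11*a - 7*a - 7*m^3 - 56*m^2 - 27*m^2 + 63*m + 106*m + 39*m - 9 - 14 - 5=-2*a^2 - 18*a - 7*m^3 + m^2*(-7*a - 83) + m*(14*a^2 + 127*a + 208) - 28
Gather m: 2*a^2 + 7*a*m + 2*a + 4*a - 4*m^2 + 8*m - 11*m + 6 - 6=2*a^2 + 6*a - 4*m^2 + m*(7*a - 3)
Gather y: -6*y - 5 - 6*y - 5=-12*y - 10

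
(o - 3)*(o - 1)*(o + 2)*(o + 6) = o^4 + 4*o^3 - 17*o^2 - 24*o + 36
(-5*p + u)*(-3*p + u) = 15*p^2 - 8*p*u + u^2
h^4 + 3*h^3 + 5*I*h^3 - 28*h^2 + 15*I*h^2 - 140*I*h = h*(h - 4)*(h + 7)*(h + 5*I)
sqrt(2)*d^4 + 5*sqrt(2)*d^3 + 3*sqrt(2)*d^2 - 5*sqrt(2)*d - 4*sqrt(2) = (d - 1)*(d + 1)*(d + 4)*(sqrt(2)*d + sqrt(2))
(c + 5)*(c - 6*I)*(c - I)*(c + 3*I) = c^4 + 5*c^3 - 4*I*c^3 + 15*c^2 - 20*I*c^2 + 75*c - 18*I*c - 90*I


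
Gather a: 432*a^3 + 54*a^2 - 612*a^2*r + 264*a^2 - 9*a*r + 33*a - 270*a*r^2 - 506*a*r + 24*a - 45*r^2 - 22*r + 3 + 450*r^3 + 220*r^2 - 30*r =432*a^3 + a^2*(318 - 612*r) + a*(-270*r^2 - 515*r + 57) + 450*r^3 + 175*r^2 - 52*r + 3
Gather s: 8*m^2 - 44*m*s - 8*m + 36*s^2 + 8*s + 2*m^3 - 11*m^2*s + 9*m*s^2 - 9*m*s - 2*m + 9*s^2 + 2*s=2*m^3 + 8*m^2 - 10*m + s^2*(9*m + 45) + s*(-11*m^2 - 53*m + 10)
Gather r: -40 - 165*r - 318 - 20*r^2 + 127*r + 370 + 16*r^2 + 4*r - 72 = -4*r^2 - 34*r - 60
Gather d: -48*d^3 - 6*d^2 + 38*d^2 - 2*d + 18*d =-48*d^3 + 32*d^2 + 16*d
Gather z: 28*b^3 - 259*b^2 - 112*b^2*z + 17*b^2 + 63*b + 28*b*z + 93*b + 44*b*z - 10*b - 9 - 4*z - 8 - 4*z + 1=28*b^3 - 242*b^2 + 146*b + z*(-112*b^2 + 72*b - 8) - 16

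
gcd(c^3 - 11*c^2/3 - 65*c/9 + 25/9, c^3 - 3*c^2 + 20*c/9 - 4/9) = c - 1/3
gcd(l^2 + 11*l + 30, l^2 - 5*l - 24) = 1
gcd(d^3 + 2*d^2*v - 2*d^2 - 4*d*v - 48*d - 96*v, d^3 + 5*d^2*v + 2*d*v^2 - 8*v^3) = d + 2*v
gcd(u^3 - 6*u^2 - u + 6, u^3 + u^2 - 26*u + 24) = u - 1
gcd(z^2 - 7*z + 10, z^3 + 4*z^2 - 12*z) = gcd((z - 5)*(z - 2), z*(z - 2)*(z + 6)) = z - 2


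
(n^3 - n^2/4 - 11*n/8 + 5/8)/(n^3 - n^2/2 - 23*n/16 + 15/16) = 2*(2*n - 1)/(4*n - 3)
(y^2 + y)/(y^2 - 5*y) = (y + 1)/(y - 5)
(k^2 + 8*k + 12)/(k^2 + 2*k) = (k + 6)/k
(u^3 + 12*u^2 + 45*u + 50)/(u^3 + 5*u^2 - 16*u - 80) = (u^2 + 7*u + 10)/(u^2 - 16)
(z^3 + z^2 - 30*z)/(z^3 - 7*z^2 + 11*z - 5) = z*(z + 6)/(z^2 - 2*z + 1)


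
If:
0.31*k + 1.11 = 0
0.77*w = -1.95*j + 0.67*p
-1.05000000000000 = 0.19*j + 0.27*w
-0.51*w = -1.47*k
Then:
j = 9.14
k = -3.58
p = 14.74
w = -10.32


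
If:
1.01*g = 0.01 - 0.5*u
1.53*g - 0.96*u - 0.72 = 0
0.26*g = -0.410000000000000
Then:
No Solution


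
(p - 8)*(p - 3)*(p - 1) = p^3 - 12*p^2 + 35*p - 24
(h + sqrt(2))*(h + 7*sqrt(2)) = h^2 + 8*sqrt(2)*h + 14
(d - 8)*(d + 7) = d^2 - d - 56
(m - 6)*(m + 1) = m^2 - 5*m - 6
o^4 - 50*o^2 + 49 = (o - 7)*(o - 1)*(o + 1)*(o + 7)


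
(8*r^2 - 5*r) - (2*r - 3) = 8*r^2 - 7*r + 3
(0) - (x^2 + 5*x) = -x^2 - 5*x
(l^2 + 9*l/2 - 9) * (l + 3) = l^3 + 15*l^2/2 + 9*l/2 - 27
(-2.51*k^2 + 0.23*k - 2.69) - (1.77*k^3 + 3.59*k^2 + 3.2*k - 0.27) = -1.77*k^3 - 6.1*k^2 - 2.97*k - 2.42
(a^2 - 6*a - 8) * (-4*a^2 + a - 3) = -4*a^4 + 25*a^3 + 23*a^2 + 10*a + 24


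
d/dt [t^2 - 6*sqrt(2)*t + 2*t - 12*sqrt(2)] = 2*t - 6*sqrt(2) + 2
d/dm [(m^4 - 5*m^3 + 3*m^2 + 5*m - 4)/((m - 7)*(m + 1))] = (2*m^3 - 27*m^2 + 84*m - 59)/(m^2 - 14*m + 49)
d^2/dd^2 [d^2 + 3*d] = 2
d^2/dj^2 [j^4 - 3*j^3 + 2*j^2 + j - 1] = 12*j^2 - 18*j + 4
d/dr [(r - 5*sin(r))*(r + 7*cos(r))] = -(r - 5*sin(r))*(7*sin(r) - 1) - (r + 7*cos(r))*(5*cos(r) - 1)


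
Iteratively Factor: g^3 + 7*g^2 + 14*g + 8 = (g + 4)*(g^2 + 3*g + 2) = (g + 1)*(g + 4)*(g + 2)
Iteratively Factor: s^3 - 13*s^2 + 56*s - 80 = (s - 4)*(s^2 - 9*s + 20) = (s - 4)^2*(s - 5)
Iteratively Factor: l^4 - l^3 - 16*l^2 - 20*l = (l - 5)*(l^3 + 4*l^2 + 4*l) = (l - 5)*(l + 2)*(l^2 + 2*l) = l*(l - 5)*(l + 2)*(l + 2)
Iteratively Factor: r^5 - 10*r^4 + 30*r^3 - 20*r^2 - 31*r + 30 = (r + 1)*(r^4 - 11*r^3 + 41*r^2 - 61*r + 30) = (r - 1)*(r + 1)*(r^3 - 10*r^2 + 31*r - 30) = (r - 2)*(r - 1)*(r + 1)*(r^2 - 8*r + 15) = (r - 3)*(r - 2)*(r - 1)*(r + 1)*(r - 5)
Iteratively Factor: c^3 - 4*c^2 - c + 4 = (c + 1)*(c^2 - 5*c + 4) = (c - 4)*(c + 1)*(c - 1)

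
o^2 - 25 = (o - 5)*(o + 5)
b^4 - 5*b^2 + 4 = (b - 2)*(b - 1)*(b + 1)*(b + 2)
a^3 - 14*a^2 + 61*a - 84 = (a - 7)*(a - 4)*(a - 3)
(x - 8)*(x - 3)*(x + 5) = x^3 - 6*x^2 - 31*x + 120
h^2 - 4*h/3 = h*(h - 4/3)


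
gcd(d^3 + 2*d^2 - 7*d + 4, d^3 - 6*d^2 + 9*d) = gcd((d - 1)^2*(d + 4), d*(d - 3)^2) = 1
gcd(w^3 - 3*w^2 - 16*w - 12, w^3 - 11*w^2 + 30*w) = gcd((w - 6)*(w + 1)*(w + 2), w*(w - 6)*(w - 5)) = w - 6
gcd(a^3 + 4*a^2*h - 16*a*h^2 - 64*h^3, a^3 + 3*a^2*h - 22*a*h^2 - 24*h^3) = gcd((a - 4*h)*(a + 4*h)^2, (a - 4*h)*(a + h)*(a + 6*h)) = a - 4*h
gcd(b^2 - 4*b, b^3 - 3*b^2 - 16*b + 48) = b - 4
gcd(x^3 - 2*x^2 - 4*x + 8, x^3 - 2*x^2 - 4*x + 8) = x^3 - 2*x^2 - 4*x + 8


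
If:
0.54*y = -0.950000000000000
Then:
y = -1.76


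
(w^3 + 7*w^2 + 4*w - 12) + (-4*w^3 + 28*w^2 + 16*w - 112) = -3*w^3 + 35*w^2 + 20*w - 124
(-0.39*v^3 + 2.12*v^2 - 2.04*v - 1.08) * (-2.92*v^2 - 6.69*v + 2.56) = 1.1388*v^5 - 3.5813*v^4 - 9.2244*v^3 + 22.2284*v^2 + 2.0028*v - 2.7648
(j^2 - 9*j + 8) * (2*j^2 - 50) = 2*j^4 - 18*j^3 - 34*j^2 + 450*j - 400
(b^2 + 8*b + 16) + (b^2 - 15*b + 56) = 2*b^2 - 7*b + 72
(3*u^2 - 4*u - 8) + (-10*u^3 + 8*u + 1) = -10*u^3 + 3*u^2 + 4*u - 7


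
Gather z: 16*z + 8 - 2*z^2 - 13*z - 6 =-2*z^2 + 3*z + 2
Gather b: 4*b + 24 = 4*b + 24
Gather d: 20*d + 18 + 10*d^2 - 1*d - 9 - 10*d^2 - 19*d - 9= 0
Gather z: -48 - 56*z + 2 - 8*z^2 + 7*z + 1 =-8*z^2 - 49*z - 45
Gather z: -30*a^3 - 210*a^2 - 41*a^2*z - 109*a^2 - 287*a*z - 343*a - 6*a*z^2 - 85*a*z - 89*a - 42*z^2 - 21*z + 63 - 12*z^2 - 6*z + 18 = -30*a^3 - 319*a^2 - 432*a + z^2*(-6*a - 54) + z*(-41*a^2 - 372*a - 27) + 81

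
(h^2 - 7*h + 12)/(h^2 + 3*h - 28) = (h - 3)/(h + 7)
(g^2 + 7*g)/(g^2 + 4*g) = (g + 7)/(g + 4)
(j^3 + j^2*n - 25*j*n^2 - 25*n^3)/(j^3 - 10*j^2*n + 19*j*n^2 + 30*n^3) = (j + 5*n)/(j - 6*n)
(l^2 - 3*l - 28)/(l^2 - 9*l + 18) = (l^2 - 3*l - 28)/(l^2 - 9*l + 18)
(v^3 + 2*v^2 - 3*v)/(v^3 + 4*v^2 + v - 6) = v/(v + 2)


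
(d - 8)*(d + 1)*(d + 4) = d^3 - 3*d^2 - 36*d - 32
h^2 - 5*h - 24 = (h - 8)*(h + 3)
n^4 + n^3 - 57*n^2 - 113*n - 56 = (n - 8)*(n + 1)^2*(n + 7)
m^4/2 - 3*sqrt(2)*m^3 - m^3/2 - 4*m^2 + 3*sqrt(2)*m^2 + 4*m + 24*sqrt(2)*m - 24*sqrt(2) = (m/2 + sqrt(2))*(m - 1)*(m - 6*sqrt(2))*(m - 2*sqrt(2))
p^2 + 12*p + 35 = (p + 5)*(p + 7)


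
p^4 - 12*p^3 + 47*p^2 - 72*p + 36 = (p - 6)*(p - 3)*(p - 2)*(p - 1)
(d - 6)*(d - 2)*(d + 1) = d^3 - 7*d^2 + 4*d + 12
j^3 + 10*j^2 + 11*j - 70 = (j - 2)*(j + 5)*(j + 7)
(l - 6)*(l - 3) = l^2 - 9*l + 18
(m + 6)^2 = m^2 + 12*m + 36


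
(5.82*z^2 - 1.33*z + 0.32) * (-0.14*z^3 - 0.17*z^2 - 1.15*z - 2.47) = -0.8148*z^5 - 0.8032*z^4 - 6.5117*z^3 - 12.9003*z^2 + 2.9171*z - 0.7904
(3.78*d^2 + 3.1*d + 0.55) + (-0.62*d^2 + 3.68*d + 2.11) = 3.16*d^2 + 6.78*d + 2.66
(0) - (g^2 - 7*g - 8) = -g^2 + 7*g + 8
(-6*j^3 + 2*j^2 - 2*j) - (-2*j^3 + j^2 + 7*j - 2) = -4*j^3 + j^2 - 9*j + 2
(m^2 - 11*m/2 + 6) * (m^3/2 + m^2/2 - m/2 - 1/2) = m^5/2 - 9*m^4/4 - m^3/4 + 21*m^2/4 - m/4 - 3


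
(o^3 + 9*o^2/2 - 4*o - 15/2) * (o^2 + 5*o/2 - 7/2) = o^5 + 7*o^4 + 15*o^3/4 - 133*o^2/4 - 19*o/4 + 105/4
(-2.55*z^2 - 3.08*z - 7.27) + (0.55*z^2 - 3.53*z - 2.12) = -2.0*z^2 - 6.61*z - 9.39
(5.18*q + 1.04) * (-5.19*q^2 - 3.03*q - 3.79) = -26.8842*q^3 - 21.093*q^2 - 22.7834*q - 3.9416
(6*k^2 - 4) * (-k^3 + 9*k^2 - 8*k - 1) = -6*k^5 + 54*k^4 - 44*k^3 - 42*k^2 + 32*k + 4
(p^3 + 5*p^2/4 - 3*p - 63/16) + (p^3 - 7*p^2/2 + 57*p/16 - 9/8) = 2*p^3 - 9*p^2/4 + 9*p/16 - 81/16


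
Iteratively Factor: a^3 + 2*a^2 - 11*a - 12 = (a + 4)*(a^2 - 2*a - 3) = (a - 3)*(a + 4)*(a + 1)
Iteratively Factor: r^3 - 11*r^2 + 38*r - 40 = (r - 2)*(r^2 - 9*r + 20) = (r - 4)*(r - 2)*(r - 5)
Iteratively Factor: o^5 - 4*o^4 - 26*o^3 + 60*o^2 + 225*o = (o - 5)*(o^4 + o^3 - 21*o^2 - 45*o) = (o - 5)^2*(o^3 + 6*o^2 + 9*o) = o*(o - 5)^2*(o^2 + 6*o + 9) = o*(o - 5)^2*(o + 3)*(o + 3)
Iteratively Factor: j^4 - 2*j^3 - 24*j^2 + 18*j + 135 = (j - 3)*(j^3 + j^2 - 21*j - 45) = (j - 3)*(j + 3)*(j^2 - 2*j - 15) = (j - 5)*(j - 3)*(j + 3)*(j + 3)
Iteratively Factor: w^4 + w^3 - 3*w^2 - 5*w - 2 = (w + 1)*(w^3 - 3*w - 2) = (w - 2)*(w + 1)*(w^2 + 2*w + 1) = (w - 2)*(w + 1)^2*(w + 1)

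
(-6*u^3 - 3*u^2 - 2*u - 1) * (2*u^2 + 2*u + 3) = -12*u^5 - 18*u^4 - 28*u^3 - 15*u^2 - 8*u - 3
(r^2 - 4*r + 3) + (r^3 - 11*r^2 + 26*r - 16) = r^3 - 10*r^2 + 22*r - 13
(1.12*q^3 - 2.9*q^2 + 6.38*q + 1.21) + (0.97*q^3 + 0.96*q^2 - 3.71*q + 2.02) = 2.09*q^3 - 1.94*q^2 + 2.67*q + 3.23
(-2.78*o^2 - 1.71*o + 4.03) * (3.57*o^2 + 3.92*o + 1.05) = -9.9246*o^4 - 17.0023*o^3 + 4.7649*o^2 + 14.0021*o + 4.2315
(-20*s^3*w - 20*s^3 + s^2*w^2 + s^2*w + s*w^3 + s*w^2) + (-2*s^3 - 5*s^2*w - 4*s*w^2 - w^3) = -20*s^3*w - 22*s^3 + s^2*w^2 - 4*s^2*w + s*w^3 - 3*s*w^2 - w^3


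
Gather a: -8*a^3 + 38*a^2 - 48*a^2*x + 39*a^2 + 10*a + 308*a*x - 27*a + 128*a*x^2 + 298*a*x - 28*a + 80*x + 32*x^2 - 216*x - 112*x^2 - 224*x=-8*a^3 + a^2*(77 - 48*x) + a*(128*x^2 + 606*x - 45) - 80*x^2 - 360*x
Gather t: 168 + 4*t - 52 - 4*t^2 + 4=-4*t^2 + 4*t + 120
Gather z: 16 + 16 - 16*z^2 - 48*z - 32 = -16*z^2 - 48*z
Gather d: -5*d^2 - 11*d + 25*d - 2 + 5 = -5*d^2 + 14*d + 3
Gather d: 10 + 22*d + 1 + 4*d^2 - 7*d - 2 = 4*d^2 + 15*d + 9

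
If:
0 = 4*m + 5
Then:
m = -5/4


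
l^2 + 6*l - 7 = (l - 1)*(l + 7)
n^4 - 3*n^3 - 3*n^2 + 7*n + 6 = (n - 3)*(n - 2)*(n + 1)^2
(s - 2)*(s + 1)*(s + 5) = s^3 + 4*s^2 - 7*s - 10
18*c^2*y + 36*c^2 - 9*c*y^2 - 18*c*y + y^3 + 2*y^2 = (-6*c + y)*(-3*c + y)*(y + 2)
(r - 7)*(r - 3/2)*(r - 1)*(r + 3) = r^4 - 13*r^3/2 - 19*r^2/2 + 93*r/2 - 63/2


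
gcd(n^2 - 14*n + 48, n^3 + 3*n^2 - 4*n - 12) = 1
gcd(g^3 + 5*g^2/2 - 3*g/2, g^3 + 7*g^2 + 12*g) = g^2 + 3*g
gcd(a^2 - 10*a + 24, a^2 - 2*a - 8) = a - 4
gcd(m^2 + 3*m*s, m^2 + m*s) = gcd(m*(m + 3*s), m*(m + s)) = m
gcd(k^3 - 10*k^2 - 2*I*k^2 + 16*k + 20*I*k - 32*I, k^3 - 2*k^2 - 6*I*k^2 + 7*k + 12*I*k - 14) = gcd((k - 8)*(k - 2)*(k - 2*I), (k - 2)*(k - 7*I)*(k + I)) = k - 2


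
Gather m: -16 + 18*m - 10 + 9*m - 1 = 27*m - 27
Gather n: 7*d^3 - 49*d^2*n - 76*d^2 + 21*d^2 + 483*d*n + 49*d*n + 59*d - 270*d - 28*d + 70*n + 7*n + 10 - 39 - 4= 7*d^3 - 55*d^2 - 239*d + n*(-49*d^2 + 532*d + 77) - 33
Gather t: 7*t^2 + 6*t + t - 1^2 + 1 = 7*t^2 + 7*t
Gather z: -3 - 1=-4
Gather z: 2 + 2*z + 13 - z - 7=z + 8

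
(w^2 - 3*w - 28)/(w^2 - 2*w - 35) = (w + 4)/(w + 5)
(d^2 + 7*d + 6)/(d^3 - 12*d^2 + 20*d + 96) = (d^2 + 7*d + 6)/(d^3 - 12*d^2 + 20*d + 96)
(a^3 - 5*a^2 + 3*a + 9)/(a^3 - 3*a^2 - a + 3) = (a - 3)/(a - 1)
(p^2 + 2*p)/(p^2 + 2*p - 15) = p*(p + 2)/(p^2 + 2*p - 15)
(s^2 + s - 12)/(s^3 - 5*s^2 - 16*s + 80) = (s - 3)/(s^2 - 9*s + 20)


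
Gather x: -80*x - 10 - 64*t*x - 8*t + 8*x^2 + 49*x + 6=-8*t + 8*x^2 + x*(-64*t - 31) - 4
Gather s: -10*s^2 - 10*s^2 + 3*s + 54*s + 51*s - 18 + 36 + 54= -20*s^2 + 108*s + 72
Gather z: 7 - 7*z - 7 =-7*z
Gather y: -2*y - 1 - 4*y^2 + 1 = -4*y^2 - 2*y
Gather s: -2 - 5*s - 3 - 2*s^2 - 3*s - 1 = -2*s^2 - 8*s - 6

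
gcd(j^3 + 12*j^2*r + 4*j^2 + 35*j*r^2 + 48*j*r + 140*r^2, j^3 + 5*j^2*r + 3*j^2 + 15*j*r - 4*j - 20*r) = j^2 + 5*j*r + 4*j + 20*r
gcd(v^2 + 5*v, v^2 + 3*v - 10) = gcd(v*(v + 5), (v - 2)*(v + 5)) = v + 5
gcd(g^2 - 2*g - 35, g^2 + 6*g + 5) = g + 5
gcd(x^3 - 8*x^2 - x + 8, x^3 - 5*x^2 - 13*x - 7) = x + 1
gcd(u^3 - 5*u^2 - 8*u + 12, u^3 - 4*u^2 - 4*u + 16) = u + 2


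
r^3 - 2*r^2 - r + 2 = (r - 2)*(r - 1)*(r + 1)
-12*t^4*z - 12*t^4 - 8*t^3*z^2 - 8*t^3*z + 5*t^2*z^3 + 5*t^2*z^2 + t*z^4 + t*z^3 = (-2*t + z)*(t + z)*(6*t + z)*(t*z + t)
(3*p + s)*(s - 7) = 3*p*s - 21*p + s^2 - 7*s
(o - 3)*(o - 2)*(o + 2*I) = o^3 - 5*o^2 + 2*I*o^2 + 6*o - 10*I*o + 12*I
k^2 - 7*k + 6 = (k - 6)*(k - 1)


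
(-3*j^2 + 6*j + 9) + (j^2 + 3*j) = -2*j^2 + 9*j + 9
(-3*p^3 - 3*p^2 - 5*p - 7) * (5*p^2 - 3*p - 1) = -15*p^5 - 6*p^4 - 13*p^3 - 17*p^2 + 26*p + 7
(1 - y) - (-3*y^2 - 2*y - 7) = 3*y^2 + y + 8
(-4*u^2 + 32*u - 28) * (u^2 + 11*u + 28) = -4*u^4 - 12*u^3 + 212*u^2 + 588*u - 784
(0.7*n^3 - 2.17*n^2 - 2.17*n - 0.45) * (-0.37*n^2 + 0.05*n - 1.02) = -0.259*n^5 + 0.8379*n^4 - 0.0196000000000001*n^3 + 2.2714*n^2 + 2.1909*n + 0.459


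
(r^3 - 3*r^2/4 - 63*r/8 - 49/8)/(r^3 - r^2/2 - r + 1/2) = (8*r^2 - 14*r - 49)/(4*(2*r^2 - 3*r + 1))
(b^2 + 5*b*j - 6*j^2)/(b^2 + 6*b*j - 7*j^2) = (b + 6*j)/(b + 7*j)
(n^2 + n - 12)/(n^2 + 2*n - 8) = (n - 3)/(n - 2)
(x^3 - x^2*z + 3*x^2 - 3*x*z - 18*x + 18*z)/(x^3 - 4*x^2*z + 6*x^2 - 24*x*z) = (x^2 - x*z - 3*x + 3*z)/(x*(x - 4*z))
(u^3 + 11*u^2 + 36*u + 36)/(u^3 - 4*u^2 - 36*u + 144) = (u^2 + 5*u + 6)/(u^2 - 10*u + 24)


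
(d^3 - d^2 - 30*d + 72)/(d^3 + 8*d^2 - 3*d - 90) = (d - 4)/(d + 5)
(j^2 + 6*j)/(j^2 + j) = (j + 6)/(j + 1)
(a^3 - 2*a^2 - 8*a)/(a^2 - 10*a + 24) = a*(a + 2)/(a - 6)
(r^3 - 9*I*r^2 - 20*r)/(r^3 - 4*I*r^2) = (r - 5*I)/r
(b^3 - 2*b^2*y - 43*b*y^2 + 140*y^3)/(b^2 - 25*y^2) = (b^2 + 3*b*y - 28*y^2)/(b + 5*y)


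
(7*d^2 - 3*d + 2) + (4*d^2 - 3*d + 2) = 11*d^2 - 6*d + 4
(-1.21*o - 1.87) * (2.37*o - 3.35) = -2.8677*o^2 - 0.378400000000001*o + 6.2645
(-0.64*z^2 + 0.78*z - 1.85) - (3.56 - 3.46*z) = -0.64*z^2 + 4.24*z - 5.41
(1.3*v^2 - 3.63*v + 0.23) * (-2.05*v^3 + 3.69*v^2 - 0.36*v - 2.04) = -2.665*v^5 + 12.2385*v^4 - 14.3342*v^3 - 0.4965*v^2 + 7.3224*v - 0.4692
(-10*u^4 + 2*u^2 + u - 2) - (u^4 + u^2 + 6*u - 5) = -11*u^4 + u^2 - 5*u + 3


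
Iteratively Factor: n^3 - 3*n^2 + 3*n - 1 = (n - 1)*(n^2 - 2*n + 1) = (n - 1)^2*(n - 1)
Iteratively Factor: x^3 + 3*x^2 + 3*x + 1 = (x + 1)*(x^2 + 2*x + 1) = (x + 1)^2*(x + 1)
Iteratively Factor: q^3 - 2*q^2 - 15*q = (q + 3)*(q^2 - 5*q) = (q - 5)*(q + 3)*(q)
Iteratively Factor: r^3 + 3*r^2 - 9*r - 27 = (r - 3)*(r^2 + 6*r + 9) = (r - 3)*(r + 3)*(r + 3)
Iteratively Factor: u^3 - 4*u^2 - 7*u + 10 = (u - 5)*(u^2 + u - 2) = (u - 5)*(u - 1)*(u + 2)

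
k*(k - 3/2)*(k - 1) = k^3 - 5*k^2/2 + 3*k/2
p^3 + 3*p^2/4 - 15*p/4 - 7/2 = (p - 2)*(p + 1)*(p + 7/4)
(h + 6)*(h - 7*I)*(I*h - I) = I*h^3 + 7*h^2 + 5*I*h^2 + 35*h - 6*I*h - 42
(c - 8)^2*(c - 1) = c^3 - 17*c^2 + 80*c - 64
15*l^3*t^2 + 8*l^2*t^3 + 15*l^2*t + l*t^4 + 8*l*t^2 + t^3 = t*(3*l + t)*(5*l + t)*(l*t + 1)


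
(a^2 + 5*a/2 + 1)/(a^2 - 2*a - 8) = (a + 1/2)/(a - 4)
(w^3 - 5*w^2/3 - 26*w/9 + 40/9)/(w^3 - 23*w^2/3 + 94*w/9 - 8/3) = (3*w^2 - w - 10)/(3*w^2 - 19*w + 6)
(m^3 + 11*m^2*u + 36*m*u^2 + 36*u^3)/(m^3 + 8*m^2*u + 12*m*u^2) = (m + 3*u)/m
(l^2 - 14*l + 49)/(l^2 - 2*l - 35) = (l - 7)/(l + 5)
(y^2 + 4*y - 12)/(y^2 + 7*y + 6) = (y - 2)/(y + 1)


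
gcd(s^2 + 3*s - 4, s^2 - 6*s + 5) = s - 1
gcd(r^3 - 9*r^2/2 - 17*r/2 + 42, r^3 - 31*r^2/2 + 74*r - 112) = r^2 - 15*r/2 + 14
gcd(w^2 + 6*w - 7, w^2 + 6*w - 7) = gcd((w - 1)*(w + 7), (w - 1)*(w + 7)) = w^2 + 6*w - 7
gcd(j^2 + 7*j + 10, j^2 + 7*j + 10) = j^2 + 7*j + 10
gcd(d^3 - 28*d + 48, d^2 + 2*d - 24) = d^2 + 2*d - 24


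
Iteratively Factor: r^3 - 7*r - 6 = (r + 1)*(r^2 - r - 6) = (r - 3)*(r + 1)*(r + 2)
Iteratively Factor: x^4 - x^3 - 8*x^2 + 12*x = (x)*(x^3 - x^2 - 8*x + 12) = x*(x + 3)*(x^2 - 4*x + 4) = x*(x - 2)*(x + 3)*(x - 2)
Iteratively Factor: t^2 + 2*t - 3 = (t - 1)*(t + 3)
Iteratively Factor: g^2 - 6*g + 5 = (g - 1)*(g - 5)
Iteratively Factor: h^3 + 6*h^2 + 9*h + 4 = (h + 4)*(h^2 + 2*h + 1) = (h + 1)*(h + 4)*(h + 1)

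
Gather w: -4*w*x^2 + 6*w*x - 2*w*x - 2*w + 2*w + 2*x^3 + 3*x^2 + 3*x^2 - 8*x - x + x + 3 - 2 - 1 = w*(-4*x^2 + 4*x) + 2*x^3 + 6*x^2 - 8*x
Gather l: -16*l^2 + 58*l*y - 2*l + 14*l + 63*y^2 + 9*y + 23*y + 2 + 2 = -16*l^2 + l*(58*y + 12) + 63*y^2 + 32*y + 4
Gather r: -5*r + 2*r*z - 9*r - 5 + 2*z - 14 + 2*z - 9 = r*(2*z - 14) + 4*z - 28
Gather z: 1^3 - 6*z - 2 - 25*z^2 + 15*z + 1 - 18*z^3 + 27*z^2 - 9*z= -18*z^3 + 2*z^2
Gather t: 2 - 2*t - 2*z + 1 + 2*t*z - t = t*(2*z - 3) - 2*z + 3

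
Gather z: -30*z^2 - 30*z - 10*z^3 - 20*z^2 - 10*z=-10*z^3 - 50*z^2 - 40*z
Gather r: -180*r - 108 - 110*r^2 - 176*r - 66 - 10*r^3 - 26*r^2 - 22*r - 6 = -10*r^3 - 136*r^2 - 378*r - 180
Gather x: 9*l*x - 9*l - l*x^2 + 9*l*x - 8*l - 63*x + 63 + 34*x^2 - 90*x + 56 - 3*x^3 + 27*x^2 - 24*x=-17*l - 3*x^3 + x^2*(61 - l) + x*(18*l - 177) + 119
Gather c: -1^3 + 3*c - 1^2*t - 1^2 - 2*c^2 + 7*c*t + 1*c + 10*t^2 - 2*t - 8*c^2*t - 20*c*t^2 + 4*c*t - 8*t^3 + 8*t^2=c^2*(-8*t - 2) + c*(-20*t^2 + 11*t + 4) - 8*t^3 + 18*t^2 - 3*t - 2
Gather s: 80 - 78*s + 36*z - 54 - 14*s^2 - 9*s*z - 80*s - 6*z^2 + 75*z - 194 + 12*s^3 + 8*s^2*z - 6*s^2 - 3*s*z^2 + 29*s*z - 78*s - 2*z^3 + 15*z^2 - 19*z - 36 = 12*s^3 + s^2*(8*z - 20) + s*(-3*z^2 + 20*z - 236) - 2*z^3 + 9*z^2 + 92*z - 204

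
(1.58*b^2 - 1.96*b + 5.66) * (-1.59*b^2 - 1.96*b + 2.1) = -2.5122*b^4 + 0.0196000000000001*b^3 - 1.8398*b^2 - 15.2096*b + 11.886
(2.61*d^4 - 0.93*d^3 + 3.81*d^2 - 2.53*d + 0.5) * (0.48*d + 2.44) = 1.2528*d^5 + 5.922*d^4 - 0.4404*d^3 + 8.082*d^2 - 5.9332*d + 1.22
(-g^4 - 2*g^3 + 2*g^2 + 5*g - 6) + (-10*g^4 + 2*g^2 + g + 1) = -11*g^4 - 2*g^3 + 4*g^2 + 6*g - 5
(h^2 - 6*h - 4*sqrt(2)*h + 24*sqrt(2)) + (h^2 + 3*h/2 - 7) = 2*h^2 - 4*sqrt(2)*h - 9*h/2 - 7 + 24*sqrt(2)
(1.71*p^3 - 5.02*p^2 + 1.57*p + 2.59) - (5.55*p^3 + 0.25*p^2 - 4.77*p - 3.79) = -3.84*p^3 - 5.27*p^2 + 6.34*p + 6.38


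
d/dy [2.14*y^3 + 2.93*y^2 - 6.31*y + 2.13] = 6.42*y^2 + 5.86*y - 6.31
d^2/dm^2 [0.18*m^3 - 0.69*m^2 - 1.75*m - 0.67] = 1.08*m - 1.38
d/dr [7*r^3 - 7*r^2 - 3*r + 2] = 21*r^2 - 14*r - 3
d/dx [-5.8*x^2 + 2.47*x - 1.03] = 2.47 - 11.6*x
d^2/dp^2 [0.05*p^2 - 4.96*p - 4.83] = 0.100000000000000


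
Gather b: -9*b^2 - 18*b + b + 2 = -9*b^2 - 17*b + 2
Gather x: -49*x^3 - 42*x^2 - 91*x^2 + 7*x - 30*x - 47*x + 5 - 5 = -49*x^3 - 133*x^2 - 70*x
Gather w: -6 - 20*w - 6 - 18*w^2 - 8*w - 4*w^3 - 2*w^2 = -4*w^3 - 20*w^2 - 28*w - 12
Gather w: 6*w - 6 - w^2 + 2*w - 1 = -w^2 + 8*w - 7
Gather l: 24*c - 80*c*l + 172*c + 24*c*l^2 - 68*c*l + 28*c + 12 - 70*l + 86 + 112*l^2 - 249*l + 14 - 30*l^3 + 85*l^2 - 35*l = 224*c - 30*l^3 + l^2*(24*c + 197) + l*(-148*c - 354) + 112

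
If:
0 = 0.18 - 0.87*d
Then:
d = 0.21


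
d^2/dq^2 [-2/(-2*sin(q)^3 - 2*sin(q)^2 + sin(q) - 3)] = 2*((sin(q) - 9*sin(3*q) - 8*cos(2*q))*(2*sin(q)^3 + 2*sin(q)^2 - sin(q) + 3)/2 + 2*(6*sin(q)^2 + 4*sin(q) - 1)^2*cos(q)^2)/(2*sin(q)^3 + 2*sin(q)^2 - sin(q) + 3)^3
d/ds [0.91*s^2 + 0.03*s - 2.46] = 1.82*s + 0.03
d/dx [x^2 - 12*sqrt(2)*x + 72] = 2*x - 12*sqrt(2)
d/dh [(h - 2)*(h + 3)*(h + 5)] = 3*h^2 + 12*h - 1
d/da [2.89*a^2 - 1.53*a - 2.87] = 5.78*a - 1.53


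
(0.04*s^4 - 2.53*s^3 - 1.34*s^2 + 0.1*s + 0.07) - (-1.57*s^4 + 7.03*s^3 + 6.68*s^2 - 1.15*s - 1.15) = 1.61*s^4 - 9.56*s^3 - 8.02*s^2 + 1.25*s + 1.22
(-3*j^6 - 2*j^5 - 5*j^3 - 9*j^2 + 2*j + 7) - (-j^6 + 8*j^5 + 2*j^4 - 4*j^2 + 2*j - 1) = -2*j^6 - 10*j^5 - 2*j^4 - 5*j^3 - 5*j^2 + 8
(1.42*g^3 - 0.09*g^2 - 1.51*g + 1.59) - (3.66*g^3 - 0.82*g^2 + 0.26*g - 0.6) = -2.24*g^3 + 0.73*g^2 - 1.77*g + 2.19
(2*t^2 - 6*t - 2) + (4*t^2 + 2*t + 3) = 6*t^2 - 4*t + 1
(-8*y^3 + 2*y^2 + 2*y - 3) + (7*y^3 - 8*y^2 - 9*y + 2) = -y^3 - 6*y^2 - 7*y - 1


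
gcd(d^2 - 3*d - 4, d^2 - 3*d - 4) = d^2 - 3*d - 4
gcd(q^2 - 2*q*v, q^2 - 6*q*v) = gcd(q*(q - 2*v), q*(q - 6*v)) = q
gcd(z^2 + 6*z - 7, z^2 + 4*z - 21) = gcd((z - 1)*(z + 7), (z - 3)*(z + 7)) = z + 7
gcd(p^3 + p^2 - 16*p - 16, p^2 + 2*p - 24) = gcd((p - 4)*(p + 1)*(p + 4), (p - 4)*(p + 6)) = p - 4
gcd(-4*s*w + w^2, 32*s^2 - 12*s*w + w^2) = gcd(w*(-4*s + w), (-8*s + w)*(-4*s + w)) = 4*s - w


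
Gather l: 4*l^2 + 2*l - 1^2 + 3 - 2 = 4*l^2 + 2*l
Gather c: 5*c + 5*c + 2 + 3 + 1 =10*c + 6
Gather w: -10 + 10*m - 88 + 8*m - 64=18*m - 162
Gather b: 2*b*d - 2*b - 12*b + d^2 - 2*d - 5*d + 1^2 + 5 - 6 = b*(2*d - 14) + d^2 - 7*d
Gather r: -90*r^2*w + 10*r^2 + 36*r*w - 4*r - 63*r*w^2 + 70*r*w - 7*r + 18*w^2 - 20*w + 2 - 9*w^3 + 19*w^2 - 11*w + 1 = r^2*(10 - 90*w) + r*(-63*w^2 + 106*w - 11) - 9*w^3 + 37*w^2 - 31*w + 3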